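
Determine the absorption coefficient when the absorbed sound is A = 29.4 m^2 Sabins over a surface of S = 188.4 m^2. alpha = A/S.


Absorption coefficient = absorbed power / incident power
alpha = A / S = 29.4 / 188.4 = 0.15605


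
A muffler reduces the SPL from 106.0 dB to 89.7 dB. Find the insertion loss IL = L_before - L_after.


Insertion loss = SPL without muffler - SPL with muffler
IL = 106.0 - 89.7 = 16.3 dB


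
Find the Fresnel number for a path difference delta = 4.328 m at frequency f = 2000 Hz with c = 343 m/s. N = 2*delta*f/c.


N = 2*delta*f/c = 2*delta/lambda, where lambda = c/f
lambda = 343 / 2000 = 0.1715 m
N = 2 * 4.328 / 0.1715 = 50.472


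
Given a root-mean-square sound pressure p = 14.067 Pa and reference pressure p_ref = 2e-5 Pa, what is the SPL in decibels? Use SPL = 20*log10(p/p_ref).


p / p_ref = 14.067 / 2e-5 = 703350
SPL = 20 * log10(703350) = 116.94 dB


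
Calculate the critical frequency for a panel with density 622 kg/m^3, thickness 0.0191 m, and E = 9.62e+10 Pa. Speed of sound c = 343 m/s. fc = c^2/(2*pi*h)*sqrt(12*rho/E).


12*rho/E = 12*622/9.62e+10 = 7.75884e-08
sqrt(12*rho/E) = sqrt(7.75884e-08) = 0.000278547
c^2/(2*pi*h) = 343^2/(2*pi*0.0191) = 980336
fc = 980336 * 0.000278547 = 273.07 Hz


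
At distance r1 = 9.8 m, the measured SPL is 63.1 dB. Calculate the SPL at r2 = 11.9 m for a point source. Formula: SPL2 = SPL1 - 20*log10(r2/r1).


r2/r1 = 11.9/9.8 = 1.21429
Correction = 20*log10(1.21429) = 1.68645 dB
SPL2 = 63.1 - 1.68645 = 61.414 dB


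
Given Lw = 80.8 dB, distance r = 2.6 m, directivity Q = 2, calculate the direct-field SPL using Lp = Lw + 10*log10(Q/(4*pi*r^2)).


4*pi*r^2 = 4*pi*2.6^2 = 84.9487 m^2
Q / (4*pi*r^2) = 2 / 84.9487 = 0.0235436
Lp = 80.8 + 10*log10(0.0235436) = 64.519 dB


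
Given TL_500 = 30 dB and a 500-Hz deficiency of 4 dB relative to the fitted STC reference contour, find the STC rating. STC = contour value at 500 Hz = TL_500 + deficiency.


By ASTM E413, STC = value of the fitted reference contour at 500 Hz.
Contour value at 500 Hz = TL_500 + deficiency = 30 + 4 = 34
STC = 34


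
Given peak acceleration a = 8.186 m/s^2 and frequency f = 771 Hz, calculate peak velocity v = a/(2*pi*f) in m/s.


omega = 2*pi*f = 2*pi*771 = 4844.34 rad/s
v = a / omega = 8.186 / 4844.34 = 0.0016898 m/s


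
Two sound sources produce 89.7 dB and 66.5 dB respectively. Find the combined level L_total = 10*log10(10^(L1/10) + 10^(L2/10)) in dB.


10^(89.7/10) = 9.33254e+08
10^(66.5/10) = 4.46684e+06
Sum = 9.33254e+08 + 4.46684e+06 = 9.37721e+08
L_total = 10*log10(9.37721e+08) = 89.721 dB


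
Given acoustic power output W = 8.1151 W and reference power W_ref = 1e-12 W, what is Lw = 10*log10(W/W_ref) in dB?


W / W_ref = 8.1151 / 1e-12 = 8.1151e+12
Lw = 10 * log10(8.1151e+12) = 129.09 dB


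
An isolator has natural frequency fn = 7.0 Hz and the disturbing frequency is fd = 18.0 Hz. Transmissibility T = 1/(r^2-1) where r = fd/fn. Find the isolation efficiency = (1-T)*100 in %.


r = 18.0 / 7.0 = 2.57143
r^2 - 1 = 2.57143^2 - 1 = 5.61225
T = 1/5.61225 = 0.178182
Efficiency = (1 - 0.178182)*100 = 82.182 %


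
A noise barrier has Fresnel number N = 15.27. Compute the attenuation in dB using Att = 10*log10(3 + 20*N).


3 + 20*N = 3 + 20*15.27 = 308.4
Att = 10*log10(308.4) = 24.891 dB


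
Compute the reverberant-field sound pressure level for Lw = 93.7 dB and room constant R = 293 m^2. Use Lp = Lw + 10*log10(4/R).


4/R = 4/293 = 0.0136519
Lp = 93.7 + 10*log10(0.0136519) = 75.052 dB


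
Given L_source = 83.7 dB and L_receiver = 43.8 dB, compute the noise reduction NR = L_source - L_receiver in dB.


NR = L_source - L_receiver (difference between source and receiving room levels)
NR = 83.7 - 43.8 = 39.9 dB


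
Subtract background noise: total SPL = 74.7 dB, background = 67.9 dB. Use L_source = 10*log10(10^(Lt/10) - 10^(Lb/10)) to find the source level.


10^(74.7/10) = 2.95121e+07
10^(67.9/10) = 6.16595e+06
Difference = 2.95121e+07 - 6.16595e+06 = 2.33462e+07
L_source = 10*log10(2.33462e+07) = 73.682 dB


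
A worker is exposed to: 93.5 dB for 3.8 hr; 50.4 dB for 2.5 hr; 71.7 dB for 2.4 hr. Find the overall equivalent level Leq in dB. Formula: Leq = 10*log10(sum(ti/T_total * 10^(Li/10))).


T_total = 3.8 + 2.5 + 2.4 = 8.7 hr
(3.8/8.7) * 10^(93.5/10) = 9.77832e+08
(2.5/8.7) * 10^(50.4/10) = 31508
(2.4/8.7) * 10^(71.7/10) = 4.0803e+06
Sum = 9.77832e+08 + 31508 + 4.0803e+06 = 9.81944e+08
Leq = 10*log10(9.81944e+08) = 89.921 dB


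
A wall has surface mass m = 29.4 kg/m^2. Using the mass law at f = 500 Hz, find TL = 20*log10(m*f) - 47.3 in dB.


m * f = 29.4 * 500 = 14700
20*log10(14700) = 83.3463 dB
TL = 83.3463 - 47.3 = 36.046 dB


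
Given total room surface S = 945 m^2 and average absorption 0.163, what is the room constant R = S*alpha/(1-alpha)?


R = 945 * 0.163 / (1 - 0.163) = 184.03 m^2


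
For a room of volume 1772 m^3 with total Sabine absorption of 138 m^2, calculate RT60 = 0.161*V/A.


RT60 = 0.161 * 1772 / 138 = 2.0673 s


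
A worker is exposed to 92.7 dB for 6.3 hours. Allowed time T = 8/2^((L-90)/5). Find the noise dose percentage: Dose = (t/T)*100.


T_allowed = 8 / 2^((92.7 - 90)/5) = 5.50217 hr
Dose = 6.3 / 5.50217 * 100 = 114.5 %


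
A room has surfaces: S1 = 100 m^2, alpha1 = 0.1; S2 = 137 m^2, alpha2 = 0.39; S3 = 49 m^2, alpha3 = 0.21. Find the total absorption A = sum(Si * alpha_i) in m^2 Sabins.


100 * 0.1 = 10
137 * 0.39 = 53.43
49 * 0.21 = 10.29
A_total = 10 + 53.43 + 10.29 = 73.72 m^2


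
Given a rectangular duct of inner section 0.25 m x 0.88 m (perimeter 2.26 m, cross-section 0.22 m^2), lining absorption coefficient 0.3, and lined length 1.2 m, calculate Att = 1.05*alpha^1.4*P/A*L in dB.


alpha^1.4 = 0.3^1.4 = 0.18534
Attenuation rate = 1.05 * alpha^1.4 * P / A
= 1.05 * 0.18534 * 2.26 / 0.22 = 1.99914 dB/m
Total Att = 1.99914 * 1.2 = 2.399 dB


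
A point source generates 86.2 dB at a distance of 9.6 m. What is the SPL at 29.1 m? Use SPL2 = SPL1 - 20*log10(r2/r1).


r2/r1 = 29.1/9.6 = 3.03125
Correction = 20*log10(3.03125) = 9.63244 dB
SPL2 = 86.2 - 9.63244 = 76.568 dB


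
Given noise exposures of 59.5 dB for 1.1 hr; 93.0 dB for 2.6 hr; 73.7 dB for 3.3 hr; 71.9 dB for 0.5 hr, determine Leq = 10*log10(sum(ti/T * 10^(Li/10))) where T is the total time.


T_total = 1.1 + 2.6 + 3.3 + 0.5 = 7.5 hr
(1.1/7.5) * 10^(59.5/10) = 130717
(2.6/7.5) * 10^(93.0/10) = 6.91691e+08
(3.3/7.5) * 10^(73.7/10) = 1.03146e+07
(0.5/7.5) * 10^(71.9/10) = 1.03254e+06
Sum = 130717 + 6.91691e+08 + 1.03146e+07 + 1.03254e+06 = 7.03169e+08
Leq = 10*log10(7.03169e+08) = 88.471 dB


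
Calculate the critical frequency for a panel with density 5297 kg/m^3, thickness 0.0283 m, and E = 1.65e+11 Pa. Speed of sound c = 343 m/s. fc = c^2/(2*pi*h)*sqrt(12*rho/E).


12*rho/E = 12*5297/1.65e+11 = 3.85236e-07
sqrt(12*rho/E) = sqrt(3.85236e-07) = 0.000620674
c^2/(2*pi*h) = 343^2/(2*pi*0.0283) = 661640
fc = 661640 * 0.000620674 = 410.66 Hz


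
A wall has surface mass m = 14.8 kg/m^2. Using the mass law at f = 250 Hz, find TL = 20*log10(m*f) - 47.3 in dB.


m * f = 14.8 * 250 = 3700
20*log10(3700) = 71.364 dB
TL = 71.364 - 47.3 = 24.064 dB


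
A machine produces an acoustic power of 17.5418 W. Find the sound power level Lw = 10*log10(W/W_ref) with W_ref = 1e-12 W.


W / W_ref = 17.5418 / 1e-12 = 1.75418e+13
Lw = 10 * log10(1.75418e+13) = 132.44 dB


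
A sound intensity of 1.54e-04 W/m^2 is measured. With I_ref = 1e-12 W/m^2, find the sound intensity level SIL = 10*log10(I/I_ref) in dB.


I / I_ref = 1.54e-04 / 1e-12 = 1.54e+08
SIL = 10 * log10(1.54e+08) = 81.875 dB


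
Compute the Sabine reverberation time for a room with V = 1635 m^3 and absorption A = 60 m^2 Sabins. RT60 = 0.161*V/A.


RT60 = 0.161 * 1635 / 60 = 4.3872 s


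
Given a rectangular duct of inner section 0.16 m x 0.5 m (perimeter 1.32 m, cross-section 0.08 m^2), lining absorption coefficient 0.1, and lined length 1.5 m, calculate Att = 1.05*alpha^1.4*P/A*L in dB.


alpha^1.4 = 0.1^1.4 = 0.0398107
Attenuation rate = 1.05 * alpha^1.4 * P / A
= 1.05 * 0.0398107 * 1.32 / 0.08 = 0.68972 dB/m
Total Att = 0.68972 * 1.5 = 1.0346 dB


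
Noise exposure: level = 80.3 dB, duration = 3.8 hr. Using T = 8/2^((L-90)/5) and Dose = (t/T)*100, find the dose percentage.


T_allowed = 8 / 2^((80.3 - 90)/5) = 30.6965 hr
Dose = 3.8 / 30.6965 * 100 = 12.379 %


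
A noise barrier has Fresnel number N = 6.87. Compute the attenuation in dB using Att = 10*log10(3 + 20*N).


3 + 20*N = 3 + 20*6.87 = 140.4
Att = 10*log10(140.4) = 21.474 dB


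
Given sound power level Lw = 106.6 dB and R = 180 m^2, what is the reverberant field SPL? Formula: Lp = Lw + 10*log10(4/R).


4/R = 4/180 = 0.0222222
Lp = 106.6 + 10*log10(0.0222222) = 90.068 dB


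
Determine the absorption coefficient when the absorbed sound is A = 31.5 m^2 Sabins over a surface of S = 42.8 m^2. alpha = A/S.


Absorption coefficient = absorbed power / incident power
alpha = A / S = 31.5 / 42.8 = 0.73598


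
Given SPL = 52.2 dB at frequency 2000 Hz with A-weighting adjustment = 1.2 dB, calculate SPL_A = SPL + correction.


A-weighting table: 2000 Hz -> 1.2 dB correction
SPL_A = SPL + correction = 52.2 + (1.2) = 53.4 dBA


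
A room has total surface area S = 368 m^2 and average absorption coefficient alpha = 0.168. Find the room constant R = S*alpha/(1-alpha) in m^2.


R = 368 * 0.168 / (1 - 0.168) = 74.308 m^2


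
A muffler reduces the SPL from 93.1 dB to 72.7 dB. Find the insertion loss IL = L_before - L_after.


Insertion loss = SPL without muffler - SPL with muffler
IL = 93.1 - 72.7 = 20.4 dB


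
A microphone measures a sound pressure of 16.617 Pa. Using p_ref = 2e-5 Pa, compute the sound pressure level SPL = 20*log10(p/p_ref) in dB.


p / p_ref = 16.617 / 2e-5 = 830850
SPL = 20 * log10(830850) = 118.39 dB


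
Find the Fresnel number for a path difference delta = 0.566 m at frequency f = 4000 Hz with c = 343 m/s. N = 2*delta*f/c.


N = 2*delta*f/c = 2*delta/lambda, where lambda = c/f
lambda = 343 / 4000 = 0.08575 m
N = 2 * 0.566 / 0.08575 = 13.201


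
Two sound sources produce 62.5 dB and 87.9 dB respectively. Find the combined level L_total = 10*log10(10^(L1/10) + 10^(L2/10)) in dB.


10^(62.5/10) = 1.77828e+06
10^(87.9/10) = 6.16595e+08
Sum = 1.77828e+06 + 6.16595e+08 = 6.18373e+08
L_total = 10*log10(6.18373e+08) = 87.913 dB


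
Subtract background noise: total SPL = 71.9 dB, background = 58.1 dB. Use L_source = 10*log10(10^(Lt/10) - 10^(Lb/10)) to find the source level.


10^(71.9/10) = 1.54882e+07
10^(58.1/10) = 645654
Difference = 1.54882e+07 - 645654 = 1.48425e+07
L_source = 10*log10(1.48425e+07) = 71.715 dB


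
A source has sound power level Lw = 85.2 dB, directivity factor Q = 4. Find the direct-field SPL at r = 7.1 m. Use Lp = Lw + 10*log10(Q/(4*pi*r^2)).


4*pi*r^2 = 4*pi*7.1^2 = 633.471 m^2
Q / (4*pi*r^2) = 4 / 633.471 = 0.00631442
Lp = 85.2 + 10*log10(0.00631442) = 63.203 dB


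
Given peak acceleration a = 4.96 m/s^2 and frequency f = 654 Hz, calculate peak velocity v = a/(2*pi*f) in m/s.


omega = 2*pi*f = 2*pi*654 = 4109.2 rad/s
v = a / omega = 4.96 / 4109.2 = 0.001207 m/s


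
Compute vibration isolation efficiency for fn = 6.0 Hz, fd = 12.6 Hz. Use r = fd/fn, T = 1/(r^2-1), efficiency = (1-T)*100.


r = 12.6 / 6.0 = 2.1
r^2 - 1 = 2.1^2 - 1 = 3.41
T = 1/3.41 = 0.293255
Efficiency = (1 - 0.293255)*100 = 70.674 %


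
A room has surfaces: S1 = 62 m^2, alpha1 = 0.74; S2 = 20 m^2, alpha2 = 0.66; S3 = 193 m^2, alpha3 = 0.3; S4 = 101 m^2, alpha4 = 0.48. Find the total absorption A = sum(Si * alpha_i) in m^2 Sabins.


62 * 0.74 = 45.88
20 * 0.66 = 13.2
193 * 0.3 = 57.9
101 * 0.48 = 48.48
A_total = 45.88 + 13.2 + 57.9 + 48.48 = 165.46 m^2


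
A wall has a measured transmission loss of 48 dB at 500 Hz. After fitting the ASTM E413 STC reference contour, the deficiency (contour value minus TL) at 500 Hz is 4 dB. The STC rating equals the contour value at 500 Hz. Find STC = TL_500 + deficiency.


By ASTM E413, STC = value of the fitted reference contour at 500 Hz.
Contour value at 500 Hz = TL_500 + deficiency = 48 + 4 = 52
STC = 52


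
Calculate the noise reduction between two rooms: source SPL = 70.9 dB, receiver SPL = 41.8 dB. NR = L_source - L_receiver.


NR = L_source - L_receiver (difference between source and receiving room levels)
NR = 70.9 - 41.8 = 29.1 dB


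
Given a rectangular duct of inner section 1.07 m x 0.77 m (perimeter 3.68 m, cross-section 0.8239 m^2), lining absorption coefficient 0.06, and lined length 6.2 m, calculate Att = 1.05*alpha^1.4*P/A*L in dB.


alpha^1.4 = 0.06^1.4 = 0.0194721
Attenuation rate = 1.05 * alpha^1.4 * P / A
= 1.05 * 0.0194721 * 3.68 / 0.8239 = 0.091322 dB/m
Total Att = 0.091322 * 6.2 = 0.5662 dB


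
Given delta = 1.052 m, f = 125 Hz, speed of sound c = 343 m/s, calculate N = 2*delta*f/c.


N = 2*delta*f/c = 2*delta/lambda, where lambda = c/f
lambda = 343 / 125 = 2.744 m
N = 2 * 1.052 / 2.744 = 0.76676


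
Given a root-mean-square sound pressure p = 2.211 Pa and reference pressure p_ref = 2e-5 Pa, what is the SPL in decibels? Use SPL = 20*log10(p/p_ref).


p / p_ref = 2.211 / 2e-5 = 110550
SPL = 20 * log10(110550) = 100.87 dB


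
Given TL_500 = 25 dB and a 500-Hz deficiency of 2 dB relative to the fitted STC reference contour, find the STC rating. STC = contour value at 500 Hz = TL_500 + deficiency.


By ASTM E413, STC = value of the fitted reference contour at 500 Hz.
Contour value at 500 Hz = TL_500 + deficiency = 25 + 2 = 27
STC = 27


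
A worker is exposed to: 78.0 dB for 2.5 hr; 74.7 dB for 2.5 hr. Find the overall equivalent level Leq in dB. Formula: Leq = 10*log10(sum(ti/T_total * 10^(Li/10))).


T_total = 2.5 + 2.5 = 5.0 hr
(2.5/5.0) * 10^(78.0/10) = 3.15479e+07
(2.5/5.0) * 10^(74.7/10) = 1.4756e+07
Sum = 3.15479e+07 + 1.4756e+07 = 4.63039e+07
Leq = 10*log10(4.63039e+07) = 76.656 dB


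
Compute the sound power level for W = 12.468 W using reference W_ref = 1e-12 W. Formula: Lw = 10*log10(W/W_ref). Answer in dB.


W / W_ref = 12.468 / 1e-12 = 1.2468e+13
Lw = 10 * log10(1.2468e+13) = 130.96 dB


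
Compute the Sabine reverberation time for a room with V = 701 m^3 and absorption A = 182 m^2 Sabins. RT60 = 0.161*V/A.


RT60 = 0.161 * 701 / 182 = 0.62012 s


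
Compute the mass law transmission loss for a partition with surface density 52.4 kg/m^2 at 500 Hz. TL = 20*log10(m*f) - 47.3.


m * f = 52.4 * 500 = 26200
20*log10(26200) = 88.366 dB
TL = 88.366 - 47.3 = 41.066 dB


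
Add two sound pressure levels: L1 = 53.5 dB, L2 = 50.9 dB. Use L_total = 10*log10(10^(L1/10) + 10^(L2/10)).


10^(53.5/10) = 223872
10^(50.9/10) = 123027
Sum = 223872 + 123027 = 346899
L_total = 10*log10(346899) = 55.402 dB


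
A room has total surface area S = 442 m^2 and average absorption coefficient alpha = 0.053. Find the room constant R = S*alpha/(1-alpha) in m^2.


R = 442 * 0.053 / (1 - 0.053) = 24.737 m^2


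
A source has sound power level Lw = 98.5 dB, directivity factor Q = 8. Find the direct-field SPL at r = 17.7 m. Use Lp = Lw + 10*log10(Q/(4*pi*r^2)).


4*pi*r^2 = 4*pi*17.7^2 = 3936.92 m^2
Q / (4*pi*r^2) = 8 / 3936.92 = 0.00203205
Lp = 98.5 + 10*log10(0.00203205) = 71.579 dB


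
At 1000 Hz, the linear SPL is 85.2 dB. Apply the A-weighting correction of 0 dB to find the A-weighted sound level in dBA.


A-weighting table: 1000 Hz -> 0 dB correction
SPL_A = SPL + correction = 85.2 + (0) = 85.2 dBA


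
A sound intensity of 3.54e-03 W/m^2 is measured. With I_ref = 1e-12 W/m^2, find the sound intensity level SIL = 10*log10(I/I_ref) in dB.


I / I_ref = 3.54e-03 / 1e-12 = 3.54e+09
SIL = 10 * log10(3.54e+09) = 95.49 dB


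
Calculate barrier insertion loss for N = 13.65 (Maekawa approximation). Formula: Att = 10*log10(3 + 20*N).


3 + 20*N = 3 + 20*13.65 = 276
Att = 10*log10(276) = 24.409 dB


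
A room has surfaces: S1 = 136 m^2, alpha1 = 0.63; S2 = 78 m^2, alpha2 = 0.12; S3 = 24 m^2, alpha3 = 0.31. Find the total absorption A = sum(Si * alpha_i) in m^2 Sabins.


136 * 0.63 = 85.68
78 * 0.12 = 9.36
24 * 0.31 = 7.44
A_total = 85.68 + 9.36 + 7.44 = 102.48 m^2


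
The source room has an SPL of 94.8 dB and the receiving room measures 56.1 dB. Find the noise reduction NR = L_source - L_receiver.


NR = L_source - L_receiver (difference between source and receiving room levels)
NR = 94.8 - 56.1 = 38.7 dB


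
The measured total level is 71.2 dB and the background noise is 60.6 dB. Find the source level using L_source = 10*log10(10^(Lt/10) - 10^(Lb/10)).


10^(71.2/10) = 1.31826e+07
10^(60.6/10) = 1.14815e+06
Difference = 1.31826e+07 - 1.14815e+06 = 1.20344e+07
L_source = 10*log10(1.20344e+07) = 70.804 dB


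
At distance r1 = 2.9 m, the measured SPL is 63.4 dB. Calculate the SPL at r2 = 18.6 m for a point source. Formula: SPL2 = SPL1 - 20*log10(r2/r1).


r2/r1 = 18.6/2.9 = 6.41379
Correction = 20*log10(6.41379) = 16.1423 dB
SPL2 = 63.4 - 16.1423 = 47.258 dB


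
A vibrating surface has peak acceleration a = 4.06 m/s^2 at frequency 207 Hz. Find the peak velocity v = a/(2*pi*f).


omega = 2*pi*f = 2*pi*207 = 1300.62 rad/s
v = a / omega = 4.06 / 1300.62 = 0.0031216 m/s


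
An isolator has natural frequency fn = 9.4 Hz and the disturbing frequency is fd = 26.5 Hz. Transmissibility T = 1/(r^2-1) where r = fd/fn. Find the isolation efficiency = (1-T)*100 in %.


r = 26.5 / 9.4 = 2.81915
r^2 - 1 = 2.81915^2 - 1 = 6.94761
T = 1/6.94761 = 0.143934
Efficiency = (1 - 0.143934)*100 = 85.607 %


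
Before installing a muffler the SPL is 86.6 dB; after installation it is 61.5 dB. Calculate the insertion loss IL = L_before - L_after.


Insertion loss = SPL without muffler - SPL with muffler
IL = 86.6 - 61.5 = 25.1 dB


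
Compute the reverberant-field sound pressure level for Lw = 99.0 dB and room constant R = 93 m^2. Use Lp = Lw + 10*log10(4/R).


4/R = 4/93 = 0.0430108
Lp = 99.0 + 10*log10(0.0430108) = 85.336 dB


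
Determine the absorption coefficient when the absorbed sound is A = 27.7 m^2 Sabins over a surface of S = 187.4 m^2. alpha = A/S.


Absorption coefficient = absorbed power / incident power
alpha = A / S = 27.7 / 187.4 = 0.14781


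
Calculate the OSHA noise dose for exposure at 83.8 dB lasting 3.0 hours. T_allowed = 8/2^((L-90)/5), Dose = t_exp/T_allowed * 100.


T_allowed = 8 / 2^((83.8 - 90)/5) = 18.8959 hr
Dose = 3.0 / 18.8959 * 100 = 15.876 %


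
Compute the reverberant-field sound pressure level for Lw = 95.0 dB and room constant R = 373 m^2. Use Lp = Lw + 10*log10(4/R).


4/R = 4/373 = 0.0107239
Lp = 95.0 + 10*log10(0.0107239) = 75.304 dB


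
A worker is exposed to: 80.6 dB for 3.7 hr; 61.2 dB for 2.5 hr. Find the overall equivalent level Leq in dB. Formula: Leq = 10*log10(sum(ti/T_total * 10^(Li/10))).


T_total = 3.7 + 2.5 = 6.2 hr
(3.7/6.2) * 10^(80.6/10) = 6.85188e+07
(2.5/6.2) * 10^(61.2/10) = 531555
Sum = 6.85188e+07 + 531555 = 6.90504e+07
Leq = 10*log10(6.90504e+07) = 78.392 dB


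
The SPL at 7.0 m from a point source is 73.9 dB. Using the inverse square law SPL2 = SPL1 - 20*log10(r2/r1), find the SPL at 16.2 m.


r2/r1 = 16.2/7.0 = 2.31429
Correction = 20*log10(2.31429) = 7.28836 dB
SPL2 = 73.9 - 7.28836 = 66.612 dB


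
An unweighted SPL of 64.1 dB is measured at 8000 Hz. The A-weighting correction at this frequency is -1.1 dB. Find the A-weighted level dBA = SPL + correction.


A-weighting table: 8000 Hz -> -1.1 dB correction
SPL_A = SPL + correction = 64.1 + (-1.1) = 63 dBA


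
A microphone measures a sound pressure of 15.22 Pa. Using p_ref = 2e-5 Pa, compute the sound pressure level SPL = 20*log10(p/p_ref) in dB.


p / p_ref = 15.22 / 2e-5 = 761000
SPL = 20 * log10(761000) = 117.63 dB


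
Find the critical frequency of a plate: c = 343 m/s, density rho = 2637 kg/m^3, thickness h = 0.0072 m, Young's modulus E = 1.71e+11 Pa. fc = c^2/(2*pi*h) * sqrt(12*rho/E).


12*rho/E = 12*2637/1.71e+11 = 1.85053e-07
sqrt(12*rho/E) = sqrt(1.85053e-07) = 0.000430178
c^2/(2*pi*h) = 343^2/(2*pi*0.0072) = 2.60061e+06
fc = 2.60061e+06 * 0.000430178 = 1118.7 Hz


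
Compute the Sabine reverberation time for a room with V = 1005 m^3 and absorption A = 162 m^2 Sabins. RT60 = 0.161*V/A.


RT60 = 0.161 * 1005 / 162 = 0.9988 s


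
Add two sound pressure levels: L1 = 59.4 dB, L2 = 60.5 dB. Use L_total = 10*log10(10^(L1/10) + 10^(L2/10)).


10^(59.4/10) = 870964
10^(60.5/10) = 1.12202e+06
Sum = 870964 + 1.12202e+06 = 1.99298e+06
L_total = 10*log10(1.99298e+06) = 62.995 dB


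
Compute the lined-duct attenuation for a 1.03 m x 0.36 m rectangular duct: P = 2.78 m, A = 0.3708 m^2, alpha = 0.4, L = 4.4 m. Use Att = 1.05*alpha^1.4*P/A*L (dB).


alpha^1.4 = 0.4^1.4 = 0.277258
Attenuation rate = 1.05 * alpha^1.4 * P / A
= 1.05 * 0.277258 * 2.78 / 0.3708 = 2.18262 dB/m
Total Att = 2.18262 * 4.4 = 9.6035 dB


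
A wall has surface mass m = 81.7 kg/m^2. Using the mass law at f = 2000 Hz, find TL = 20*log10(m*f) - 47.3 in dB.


m * f = 81.7 * 2000 = 163400
20*log10(163400) = 104.265 dB
TL = 104.265 - 47.3 = 56.965 dB


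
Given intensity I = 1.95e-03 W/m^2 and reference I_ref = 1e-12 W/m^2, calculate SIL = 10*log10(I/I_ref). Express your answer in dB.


I / I_ref = 1.95e-03 / 1e-12 = 1.95e+09
SIL = 10 * log10(1.95e+09) = 92.9 dB


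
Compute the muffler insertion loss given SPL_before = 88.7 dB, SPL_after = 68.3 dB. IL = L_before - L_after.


Insertion loss = SPL without muffler - SPL with muffler
IL = 88.7 - 68.3 = 20.4 dB


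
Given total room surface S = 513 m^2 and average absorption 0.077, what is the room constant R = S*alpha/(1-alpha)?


R = 513 * 0.077 / (1 - 0.077) = 42.796 m^2


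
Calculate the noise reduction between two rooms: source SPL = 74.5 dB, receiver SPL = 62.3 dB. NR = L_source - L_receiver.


NR = L_source - L_receiver (difference between source and receiving room levels)
NR = 74.5 - 62.3 = 12.2 dB


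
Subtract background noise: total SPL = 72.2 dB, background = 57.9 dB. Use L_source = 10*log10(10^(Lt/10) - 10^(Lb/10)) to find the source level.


10^(72.2/10) = 1.65959e+07
10^(57.9/10) = 616595
Difference = 1.65959e+07 - 616595 = 1.59793e+07
L_source = 10*log10(1.59793e+07) = 72.036 dB


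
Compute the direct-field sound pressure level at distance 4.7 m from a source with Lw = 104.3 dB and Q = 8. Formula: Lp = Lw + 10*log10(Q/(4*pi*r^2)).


4*pi*r^2 = 4*pi*4.7^2 = 277.591 m^2
Q / (4*pi*r^2) = 8 / 277.591 = 0.0288194
Lp = 104.3 + 10*log10(0.0288194) = 88.897 dB


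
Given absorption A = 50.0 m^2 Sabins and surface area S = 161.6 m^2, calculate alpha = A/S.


Absorption coefficient = absorbed power / incident power
alpha = A / S = 50.0 / 161.6 = 0.30941


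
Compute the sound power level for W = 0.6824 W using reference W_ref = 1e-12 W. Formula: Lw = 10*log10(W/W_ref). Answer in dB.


W / W_ref = 0.6824 / 1e-12 = 6.824e+11
Lw = 10 * log10(6.824e+11) = 118.34 dB


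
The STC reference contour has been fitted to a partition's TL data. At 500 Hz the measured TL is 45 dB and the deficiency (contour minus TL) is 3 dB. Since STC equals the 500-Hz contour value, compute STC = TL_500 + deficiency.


By ASTM E413, STC = value of the fitted reference contour at 500 Hz.
Contour value at 500 Hz = TL_500 + deficiency = 45 + 3 = 48
STC = 48


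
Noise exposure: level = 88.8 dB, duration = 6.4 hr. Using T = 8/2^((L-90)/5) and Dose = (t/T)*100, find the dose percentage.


T_allowed = 8 / 2^((88.8 - 90)/5) = 9.44794 hr
Dose = 6.4 / 9.44794 * 100 = 67.74 %


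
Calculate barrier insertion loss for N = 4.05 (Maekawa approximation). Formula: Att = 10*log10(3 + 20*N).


3 + 20*N = 3 + 20*4.05 = 84
Att = 10*log10(84) = 19.243 dB


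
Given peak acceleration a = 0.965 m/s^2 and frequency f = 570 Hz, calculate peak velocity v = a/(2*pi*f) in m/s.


omega = 2*pi*f = 2*pi*570 = 3581.42 rad/s
v = a / omega = 0.965 / 3581.42 = 0.00026945 m/s


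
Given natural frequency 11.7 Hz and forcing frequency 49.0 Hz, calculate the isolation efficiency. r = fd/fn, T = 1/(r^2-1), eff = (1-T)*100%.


r = 49.0 / 11.7 = 4.18803
r^2 - 1 = 4.18803^2 - 1 = 16.5396
T = 1/16.5396 = 0.060461
Efficiency = (1 - 0.060461)*100 = 93.954 %


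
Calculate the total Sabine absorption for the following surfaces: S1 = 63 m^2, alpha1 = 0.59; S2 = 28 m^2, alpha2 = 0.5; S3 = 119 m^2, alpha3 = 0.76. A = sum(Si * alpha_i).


63 * 0.59 = 37.17
28 * 0.5 = 14
119 * 0.76 = 90.44
A_total = 37.17 + 14 + 90.44 = 141.61 m^2


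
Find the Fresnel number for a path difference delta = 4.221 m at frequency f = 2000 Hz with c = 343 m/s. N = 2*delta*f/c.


N = 2*delta*f/c = 2*delta/lambda, where lambda = c/f
lambda = 343 / 2000 = 0.1715 m
N = 2 * 4.221 / 0.1715 = 49.224


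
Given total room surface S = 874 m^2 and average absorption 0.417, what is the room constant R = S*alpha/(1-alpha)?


R = 874 * 0.417 / (1 - 0.417) = 625.14 m^2


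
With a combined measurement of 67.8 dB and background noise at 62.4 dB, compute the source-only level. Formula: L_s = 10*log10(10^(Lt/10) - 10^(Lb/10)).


10^(67.8/10) = 6.0256e+06
10^(62.4/10) = 1.7378e+06
Difference = 6.0256e+06 - 1.7378e+06 = 4.2878e+06
L_source = 10*log10(4.2878e+06) = 66.322 dB


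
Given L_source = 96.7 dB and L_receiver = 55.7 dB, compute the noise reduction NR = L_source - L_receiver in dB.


NR = L_source - L_receiver (difference between source and receiving room levels)
NR = 96.7 - 55.7 = 41 dB


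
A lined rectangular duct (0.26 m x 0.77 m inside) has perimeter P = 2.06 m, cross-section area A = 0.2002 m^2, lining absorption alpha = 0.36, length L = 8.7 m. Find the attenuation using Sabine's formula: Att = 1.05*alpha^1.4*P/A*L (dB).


alpha^1.4 = 0.36^1.4 = 0.239234
Attenuation rate = 1.05 * alpha^1.4 * P / A
= 1.05 * 0.239234 * 2.06 / 0.2002 = 2.58473 dB/m
Total Att = 2.58473 * 8.7 = 22.487 dB


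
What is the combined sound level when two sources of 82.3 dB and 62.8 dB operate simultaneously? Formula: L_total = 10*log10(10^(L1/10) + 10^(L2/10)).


10^(82.3/10) = 1.69824e+08
10^(62.8/10) = 1.90546e+06
Sum = 1.69824e+08 + 1.90546e+06 = 1.71729e+08
L_total = 10*log10(1.71729e+08) = 82.348 dB


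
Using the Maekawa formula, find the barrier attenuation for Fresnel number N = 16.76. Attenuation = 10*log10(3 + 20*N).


3 + 20*N = 3 + 20*16.76 = 338.2
Att = 10*log10(338.2) = 25.292 dB


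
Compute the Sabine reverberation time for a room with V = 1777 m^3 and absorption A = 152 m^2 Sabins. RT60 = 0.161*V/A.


RT60 = 0.161 * 1777 / 152 = 1.8822 s


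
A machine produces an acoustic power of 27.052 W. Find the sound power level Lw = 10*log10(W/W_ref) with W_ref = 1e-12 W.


W / W_ref = 27.052 / 1e-12 = 2.7052e+13
Lw = 10 * log10(2.7052e+13) = 134.32 dB


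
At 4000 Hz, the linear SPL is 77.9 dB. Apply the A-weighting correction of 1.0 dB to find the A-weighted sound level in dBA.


A-weighting table: 4000 Hz -> 1.0 dB correction
SPL_A = SPL + correction = 77.9 + (1.0) = 78.9 dBA


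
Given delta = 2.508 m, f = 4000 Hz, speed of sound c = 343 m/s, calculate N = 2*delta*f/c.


N = 2*delta*f/c = 2*delta/lambda, where lambda = c/f
lambda = 343 / 4000 = 0.08575 m
N = 2 * 2.508 / 0.08575 = 58.496


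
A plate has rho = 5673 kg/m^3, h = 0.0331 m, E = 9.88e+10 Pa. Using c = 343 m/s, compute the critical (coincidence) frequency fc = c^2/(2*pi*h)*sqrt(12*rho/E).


12*rho/E = 12*5673/9.88e+10 = 6.89028e-07
sqrt(12*rho/E) = sqrt(6.89028e-07) = 0.000830077
c^2/(2*pi*h) = 343^2/(2*pi*0.0331) = 565692
fc = 565692 * 0.000830077 = 469.57 Hz


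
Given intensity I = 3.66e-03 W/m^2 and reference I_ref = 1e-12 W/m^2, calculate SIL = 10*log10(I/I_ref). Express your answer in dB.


I / I_ref = 3.66e-03 / 1e-12 = 3.66e+09
SIL = 10 * log10(3.66e+09) = 95.635 dB


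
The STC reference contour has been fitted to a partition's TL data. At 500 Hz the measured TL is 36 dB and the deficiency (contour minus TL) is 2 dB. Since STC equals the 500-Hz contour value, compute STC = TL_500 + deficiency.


By ASTM E413, STC = value of the fitted reference contour at 500 Hz.
Contour value at 500 Hz = TL_500 + deficiency = 36 + 2 = 38
STC = 38


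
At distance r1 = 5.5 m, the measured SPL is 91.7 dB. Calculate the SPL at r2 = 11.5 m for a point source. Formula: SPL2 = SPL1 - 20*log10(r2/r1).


r2/r1 = 11.5/5.5 = 2.09091
Correction = 20*log10(2.09091) = 6.40671 dB
SPL2 = 91.7 - 6.40671 = 85.293 dB


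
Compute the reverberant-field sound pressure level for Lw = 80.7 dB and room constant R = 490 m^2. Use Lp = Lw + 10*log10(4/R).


4/R = 4/490 = 0.00816327
Lp = 80.7 + 10*log10(0.00816327) = 59.819 dB


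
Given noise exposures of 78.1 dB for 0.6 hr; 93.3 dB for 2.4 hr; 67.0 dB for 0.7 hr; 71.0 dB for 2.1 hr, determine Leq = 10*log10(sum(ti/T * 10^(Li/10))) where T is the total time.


T_total = 0.6 + 2.4 + 0.7 + 2.1 = 5.8 hr
(0.6/5.8) * 10^(78.1/10) = 6.67918e+06
(2.4/5.8) * 10^(93.3/10) = 8.84674e+08
(0.7/5.8) * 10^(67.0/10) = 604881
(2.1/5.8) * 10^(71.0/10) = 4.55818e+06
Sum = 6.67918e+06 + 8.84674e+08 + 604881 + 4.55818e+06 = 8.96516e+08
Leq = 10*log10(8.96516e+08) = 89.526 dB


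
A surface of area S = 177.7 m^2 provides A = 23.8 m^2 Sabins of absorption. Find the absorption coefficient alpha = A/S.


Absorption coefficient = absorbed power / incident power
alpha = A / S = 23.8 / 177.7 = 0.13393


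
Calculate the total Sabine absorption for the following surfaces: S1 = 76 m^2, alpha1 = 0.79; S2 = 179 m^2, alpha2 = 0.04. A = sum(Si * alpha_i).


76 * 0.79 = 60.04
179 * 0.04 = 7.16
A_total = 60.04 + 7.16 = 67.2 m^2


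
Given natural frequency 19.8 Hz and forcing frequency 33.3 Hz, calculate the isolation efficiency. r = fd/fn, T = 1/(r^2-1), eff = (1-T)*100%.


r = 33.3 / 19.8 = 1.68182
r^2 - 1 = 1.68182^2 - 1 = 1.82852
T = 1/1.82852 = 0.54689
Efficiency = (1 - 0.54689)*100 = 45.311 %


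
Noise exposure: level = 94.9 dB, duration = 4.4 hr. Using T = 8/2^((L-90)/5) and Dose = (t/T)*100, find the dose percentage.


T_allowed = 8 / 2^((94.9 - 90)/5) = 4.05584 hr
Dose = 4.4 / 4.05584 * 100 = 108.49 %


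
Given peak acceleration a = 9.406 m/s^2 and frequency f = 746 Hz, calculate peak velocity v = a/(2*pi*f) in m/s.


omega = 2*pi*f = 2*pi*746 = 4687.26 rad/s
v = a / omega = 9.406 / 4687.26 = 0.0020067 m/s


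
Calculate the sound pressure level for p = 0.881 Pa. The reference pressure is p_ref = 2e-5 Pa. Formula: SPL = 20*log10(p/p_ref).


p / p_ref = 0.881 / 2e-5 = 44050
SPL = 20 * log10(44050) = 92.879 dB


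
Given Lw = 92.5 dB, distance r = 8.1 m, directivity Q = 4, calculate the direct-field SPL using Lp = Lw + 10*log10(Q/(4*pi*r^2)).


4*pi*r^2 = 4*pi*8.1^2 = 824.48 m^2
Q / (4*pi*r^2) = 4 / 824.48 = 0.00485154
Lp = 92.5 + 10*log10(0.00485154) = 69.359 dB


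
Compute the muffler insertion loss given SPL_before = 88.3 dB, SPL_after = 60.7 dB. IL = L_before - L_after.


Insertion loss = SPL without muffler - SPL with muffler
IL = 88.3 - 60.7 = 27.6 dB


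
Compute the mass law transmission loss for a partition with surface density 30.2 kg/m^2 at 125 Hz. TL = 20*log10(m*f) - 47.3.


m * f = 30.2 * 125 = 3775
20*log10(3775) = 71.5383 dB
TL = 71.5383 - 47.3 = 24.238 dB


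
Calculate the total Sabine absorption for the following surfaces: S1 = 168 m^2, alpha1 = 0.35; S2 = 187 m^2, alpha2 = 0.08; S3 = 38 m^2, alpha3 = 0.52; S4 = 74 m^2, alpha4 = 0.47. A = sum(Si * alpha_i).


168 * 0.35 = 58.8
187 * 0.08 = 14.96
38 * 0.52 = 19.76
74 * 0.47 = 34.78
A_total = 58.8 + 14.96 + 19.76 + 34.78 = 128.3 m^2


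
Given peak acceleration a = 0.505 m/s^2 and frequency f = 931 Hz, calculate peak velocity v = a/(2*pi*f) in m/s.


omega = 2*pi*f = 2*pi*931 = 5849.65 rad/s
v = a / omega = 0.505 / 5849.65 = 8.633e-05 m/s


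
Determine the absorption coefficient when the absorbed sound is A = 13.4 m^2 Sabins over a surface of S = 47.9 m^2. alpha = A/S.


Absorption coefficient = absorbed power / incident power
alpha = A / S = 13.4 / 47.9 = 0.27975


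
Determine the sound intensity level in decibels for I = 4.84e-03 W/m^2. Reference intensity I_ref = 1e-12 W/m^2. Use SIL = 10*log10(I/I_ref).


I / I_ref = 4.84e-03 / 1e-12 = 4.84e+09
SIL = 10 * log10(4.84e+09) = 96.848 dB


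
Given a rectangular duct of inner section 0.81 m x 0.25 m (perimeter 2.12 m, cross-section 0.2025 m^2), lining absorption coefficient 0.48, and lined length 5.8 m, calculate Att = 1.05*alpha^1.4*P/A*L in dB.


alpha^1.4 = 0.48^1.4 = 0.35788
Attenuation rate = 1.05 * alpha^1.4 * P / A
= 1.05 * 0.35788 * 2.12 / 0.2025 = 3.93403 dB/m
Total Att = 3.93403 * 5.8 = 22.817 dB


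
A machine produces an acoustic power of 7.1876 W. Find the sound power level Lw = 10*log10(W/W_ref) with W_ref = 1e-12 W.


W / W_ref = 7.1876 / 1e-12 = 7.1876e+12
Lw = 10 * log10(7.1876e+12) = 128.57 dB


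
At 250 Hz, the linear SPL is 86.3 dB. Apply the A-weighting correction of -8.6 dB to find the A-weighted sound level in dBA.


A-weighting table: 250 Hz -> -8.6 dB correction
SPL_A = SPL + correction = 86.3 + (-8.6) = 77.7 dBA


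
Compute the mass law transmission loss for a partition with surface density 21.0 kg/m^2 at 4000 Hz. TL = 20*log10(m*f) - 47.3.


m * f = 21.0 * 4000 = 84000
20*log10(84000) = 98.4856 dB
TL = 98.4856 - 47.3 = 51.186 dB


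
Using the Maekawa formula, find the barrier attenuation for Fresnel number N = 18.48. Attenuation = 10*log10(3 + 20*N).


3 + 20*N = 3 + 20*18.48 = 372.6
Att = 10*log10(372.6) = 25.712 dB


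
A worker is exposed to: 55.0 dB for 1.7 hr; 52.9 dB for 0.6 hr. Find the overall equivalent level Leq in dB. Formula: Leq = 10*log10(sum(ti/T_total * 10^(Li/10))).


T_total = 1.7 + 0.6 = 2.3 hr
(1.7/2.3) * 10^(55.0/10) = 233734
(0.6/2.3) * 10^(52.9/10) = 50865.5
Sum = 233734 + 50865.5 = 284600
Leq = 10*log10(284600) = 54.542 dB


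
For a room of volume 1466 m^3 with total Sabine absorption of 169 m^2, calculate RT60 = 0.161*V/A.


RT60 = 0.161 * 1466 / 169 = 1.3966 s


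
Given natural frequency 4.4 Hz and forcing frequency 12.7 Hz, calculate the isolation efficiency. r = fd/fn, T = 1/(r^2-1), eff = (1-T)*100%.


r = 12.7 / 4.4 = 2.88636
r^2 - 1 = 2.88636^2 - 1 = 7.33107
T = 1/7.33107 = 0.136406
Efficiency = (1 - 0.136406)*100 = 86.359 %


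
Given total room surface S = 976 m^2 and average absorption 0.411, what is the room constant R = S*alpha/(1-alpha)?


R = 976 * 0.411 / (1 - 0.411) = 681.05 m^2


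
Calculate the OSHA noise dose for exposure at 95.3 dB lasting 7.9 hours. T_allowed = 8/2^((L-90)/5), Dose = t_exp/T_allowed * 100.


T_allowed = 8 / 2^((95.3 - 90)/5) = 3.83706 hr
Dose = 7.9 / 3.83706 * 100 = 205.89 %


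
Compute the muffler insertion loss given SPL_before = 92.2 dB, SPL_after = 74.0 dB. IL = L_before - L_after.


Insertion loss = SPL without muffler - SPL with muffler
IL = 92.2 - 74.0 = 18.2 dB


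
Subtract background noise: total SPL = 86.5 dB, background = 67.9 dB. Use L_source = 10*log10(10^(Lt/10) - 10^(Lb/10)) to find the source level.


10^(86.5/10) = 4.46684e+08
10^(67.9/10) = 6.16595e+06
Difference = 4.46684e+08 - 6.16595e+06 = 4.40518e+08
L_source = 10*log10(4.40518e+08) = 86.44 dB


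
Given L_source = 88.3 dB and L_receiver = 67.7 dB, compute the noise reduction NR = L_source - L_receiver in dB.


NR = L_source - L_receiver (difference between source and receiving room levels)
NR = 88.3 - 67.7 = 20.6 dB


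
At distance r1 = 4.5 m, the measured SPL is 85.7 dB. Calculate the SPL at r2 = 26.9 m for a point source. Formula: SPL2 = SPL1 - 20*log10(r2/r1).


r2/r1 = 26.9/4.5 = 5.97778
Correction = 20*log10(5.97778) = 15.5308 dB
SPL2 = 85.7 - 15.5308 = 70.169 dB


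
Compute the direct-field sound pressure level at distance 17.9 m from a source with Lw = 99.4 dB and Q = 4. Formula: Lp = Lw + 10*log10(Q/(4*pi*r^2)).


4*pi*r^2 = 4*pi*17.9^2 = 4026.39 m^2
Q / (4*pi*r^2) = 4 / 4026.39 = 0.000993446
Lp = 99.4 + 10*log10(0.000993446) = 69.371 dB


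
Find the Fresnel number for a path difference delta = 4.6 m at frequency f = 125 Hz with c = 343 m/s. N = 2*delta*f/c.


N = 2*delta*f/c = 2*delta/lambda, where lambda = c/f
lambda = 343 / 125 = 2.744 m
N = 2 * 4.6 / 2.744 = 3.3528


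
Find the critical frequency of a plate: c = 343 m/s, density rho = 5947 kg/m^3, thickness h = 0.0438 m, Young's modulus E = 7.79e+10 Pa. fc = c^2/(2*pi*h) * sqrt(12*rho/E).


12*rho/E = 12*5947/7.79e+10 = 9.16098e-07
sqrt(12*rho/E) = sqrt(9.16098e-07) = 0.00095713
c^2/(2*pi*h) = 343^2/(2*pi*0.0438) = 427498
fc = 427498 * 0.00095713 = 409.17 Hz


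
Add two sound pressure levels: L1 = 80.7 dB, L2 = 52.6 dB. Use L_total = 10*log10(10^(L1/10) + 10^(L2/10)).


10^(80.7/10) = 1.1749e+08
10^(52.6/10) = 181970
Sum = 1.1749e+08 + 181970 = 1.17672e+08
L_total = 10*log10(1.17672e+08) = 80.707 dB


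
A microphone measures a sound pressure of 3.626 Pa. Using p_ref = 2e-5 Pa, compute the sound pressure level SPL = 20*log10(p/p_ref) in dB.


p / p_ref = 3.626 / 2e-5 = 181300
SPL = 20 * log10(181300) = 105.17 dB


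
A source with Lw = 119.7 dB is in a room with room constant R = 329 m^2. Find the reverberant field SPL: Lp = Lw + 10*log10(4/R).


4/R = 4/329 = 0.0121581
Lp = 119.7 + 10*log10(0.0121581) = 100.55 dB


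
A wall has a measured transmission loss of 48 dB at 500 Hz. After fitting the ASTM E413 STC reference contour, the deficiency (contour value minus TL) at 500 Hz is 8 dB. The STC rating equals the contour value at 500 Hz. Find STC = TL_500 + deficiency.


By ASTM E413, STC = value of the fitted reference contour at 500 Hz.
Contour value at 500 Hz = TL_500 + deficiency = 48 + 8 = 56
STC = 56


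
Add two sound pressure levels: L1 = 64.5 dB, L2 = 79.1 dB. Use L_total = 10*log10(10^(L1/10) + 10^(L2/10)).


10^(64.5/10) = 2.81838e+06
10^(79.1/10) = 8.12831e+07
Sum = 2.81838e+06 + 8.12831e+07 = 8.41015e+07
L_total = 10*log10(8.41015e+07) = 79.248 dB


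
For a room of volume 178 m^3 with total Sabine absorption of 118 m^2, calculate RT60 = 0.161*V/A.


RT60 = 0.161 * 178 / 118 = 0.24286 s


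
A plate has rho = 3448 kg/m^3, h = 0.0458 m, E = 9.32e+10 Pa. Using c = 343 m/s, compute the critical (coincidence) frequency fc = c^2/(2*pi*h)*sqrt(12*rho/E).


12*rho/E = 12*3448/9.32e+10 = 4.43948e-07
sqrt(12*rho/E) = sqrt(4.43948e-07) = 0.000666294
c^2/(2*pi*h) = 343^2/(2*pi*0.0458) = 408830
fc = 408830 * 0.000666294 = 272.4 Hz


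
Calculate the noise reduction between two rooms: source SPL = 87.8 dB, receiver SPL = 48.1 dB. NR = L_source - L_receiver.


NR = L_source - L_receiver (difference between source and receiving room levels)
NR = 87.8 - 48.1 = 39.7 dB


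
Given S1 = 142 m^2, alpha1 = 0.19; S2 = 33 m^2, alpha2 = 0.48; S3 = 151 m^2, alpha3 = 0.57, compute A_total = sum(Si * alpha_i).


142 * 0.19 = 26.98
33 * 0.48 = 15.84
151 * 0.57 = 86.07
A_total = 26.98 + 15.84 + 86.07 = 128.89 m^2


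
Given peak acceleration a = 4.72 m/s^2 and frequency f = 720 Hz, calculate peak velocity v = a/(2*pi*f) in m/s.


omega = 2*pi*f = 2*pi*720 = 4523.89 rad/s
v = a / omega = 4.72 / 4523.89 = 0.0010433 m/s


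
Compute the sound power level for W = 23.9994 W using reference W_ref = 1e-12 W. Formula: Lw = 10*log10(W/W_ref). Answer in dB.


W / W_ref = 23.9994 / 1e-12 = 2.39994e+13
Lw = 10 * log10(2.39994e+13) = 133.8 dB


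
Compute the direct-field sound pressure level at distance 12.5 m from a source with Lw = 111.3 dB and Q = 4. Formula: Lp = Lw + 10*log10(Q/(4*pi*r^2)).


4*pi*r^2 = 4*pi*12.5^2 = 1963.5 m^2
Q / (4*pi*r^2) = 4 / 1963.5 = 0.00203718
Lp = 111.3 + 10*log10(0.00203718) = 84.39 dB


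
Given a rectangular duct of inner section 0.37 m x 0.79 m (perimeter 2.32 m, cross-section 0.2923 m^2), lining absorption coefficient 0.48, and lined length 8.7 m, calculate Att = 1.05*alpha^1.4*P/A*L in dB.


alpha^1.4 = 0.48^1.4 = 0.35788
Attenuation rate = 1.05 * alpha^1.4 * P / A
= 1.05 * 0.35788 * 2.32 / 0.2923 = 2.98254 dB/m
Total Att = 2.98254 * 8.7 = 25.948 dB
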